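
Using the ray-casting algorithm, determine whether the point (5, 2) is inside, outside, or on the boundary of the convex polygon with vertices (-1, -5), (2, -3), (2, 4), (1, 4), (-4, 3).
The point (5, 2) lies strictly outside the polygon

Cast a horizontal ray to the right from the query point and count how many polygon edges it crosses (each edge strictly once or zero times, handled with the usual half-open convention). 
Parity of crossings → even ⇒ outside.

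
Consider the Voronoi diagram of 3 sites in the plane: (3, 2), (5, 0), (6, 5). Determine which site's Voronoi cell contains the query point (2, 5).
Nearest site = (3, 2)

The Voronoi cell of site s contains exactly those query points closer to s than to any other site. Compute squared distances from q = (2, 5) to each site:
  (3 − 2)² + (2 − 5)² = 10
  (6 − 2)² + (5 − 5)² = 16
  (5 − 2)² + (0 − 5)² = 34
Minimum is attained by (3, 2), so q lies in its Voronoi cell.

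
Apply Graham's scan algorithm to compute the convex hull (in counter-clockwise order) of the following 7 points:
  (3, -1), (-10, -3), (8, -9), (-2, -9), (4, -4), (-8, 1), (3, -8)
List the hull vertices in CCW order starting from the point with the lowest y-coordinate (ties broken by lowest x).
Hull (CCW) = [(-2, -9), (8, -9), (3, -1), (-8, 1), (-10, -3)]

Graham scan procedure:
  1. Find the pivot p₀ = point with lowest y (tie → lowest x): (-2, -9).
  2. Sort the remaining points by polar angle around p₀.
  3. Walk through sorted points, maintaining a stack; pop the top while the last three entries make a non-left turn (cross product ≤ 0).
  4. Final stack is the convex hull in CCW order: (-2, -9), (8, -9), (3, -1), (-8, 1), (-10, -3).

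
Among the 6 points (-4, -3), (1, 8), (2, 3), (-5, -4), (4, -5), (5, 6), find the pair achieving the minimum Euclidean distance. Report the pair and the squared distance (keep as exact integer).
Pair = ((-4, -3), (-5, -4)); squared distance = 2

Compute all C(6, 2) = 15 pairwise squared distances (x_i − x_j)² + (y_i − y_j)². The minimum is 2, attained by the pair ((-4, -3), (-5, -4)).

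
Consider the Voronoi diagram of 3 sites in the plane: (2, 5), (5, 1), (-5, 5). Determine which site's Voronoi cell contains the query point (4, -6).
Nearest site = (5, 1)

The Voronoi cell of site s contains exactly those query points closer to s than to any other site. Compute squared distances from q = (4, -6) to each site:
  (5 − 4)² + (1 − -6)² = 50
  (2 − 4)² + (5 − -6)² = 125
  (-5 − 4)² + (5 − -6)² = 202
Minimum is attained by (5, 1), so q lies in its Voronoi cell.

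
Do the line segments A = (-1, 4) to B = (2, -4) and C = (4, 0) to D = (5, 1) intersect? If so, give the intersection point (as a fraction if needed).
No (intersection of containing lines falls outside at least one segment)

Parametrize and solve: t = 9/11, s = -28/11. At least one of these is outside [0, 1], so the segments do not intersect.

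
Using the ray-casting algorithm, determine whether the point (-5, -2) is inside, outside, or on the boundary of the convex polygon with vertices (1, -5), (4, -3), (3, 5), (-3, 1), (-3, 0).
The point (-5, -2) lies strictly outside the polygon

Cast a horizontal ray to the right from the query point and count how many polygon edges it crosses (each edge strictly once or zero times, handled with the usual half-open convention). 
Parity of crossings → even ⇒ outside.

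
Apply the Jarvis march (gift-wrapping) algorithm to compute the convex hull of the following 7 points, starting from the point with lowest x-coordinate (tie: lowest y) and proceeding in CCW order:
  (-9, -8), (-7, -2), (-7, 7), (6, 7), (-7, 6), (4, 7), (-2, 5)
Hull (CCW) = [(-9, -8), (6, 7), (-7, 7)]

Jarvis march: at each step, from the current hull vertex p, select the next vertex q as the point such that every other point lies strictly to the left of (or on) the directed line p → q. (Equivalently: for every other point r, the cross product (q − p) × (r − p) ≥ 0.)
Starting point (lowest x, tie lowest y): (-9, -8). Wrap until returning to start. Resulting hull: (-9, -8), (6, 7), (-7, 7).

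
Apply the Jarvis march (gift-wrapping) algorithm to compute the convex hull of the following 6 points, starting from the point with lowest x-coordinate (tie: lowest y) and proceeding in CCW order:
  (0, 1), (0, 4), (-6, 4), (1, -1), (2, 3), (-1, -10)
Hull (CCW) = [(-6, 4), (-1, -10), (2, 3), (0, 4)]

Jarvis march: at each step, from the current hull vertex p, select the next vertex q as the point such that every other point lies strictly to the left of (or on) the directed line p → q. (Equivalently: for every other point r, the cross product (q − p) × (r − p) ≥ 0.)
Starting point (lowest x, tie lowest y): (-6, 4). Wrap until returning to start. Resulting hull: (-6, 4), (-1, -10), (2, 3), (0, 4).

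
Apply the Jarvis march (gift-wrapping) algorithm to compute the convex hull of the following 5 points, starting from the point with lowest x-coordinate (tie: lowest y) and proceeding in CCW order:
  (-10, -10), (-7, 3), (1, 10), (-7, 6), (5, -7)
Hull (CCW) = [(-10, -10), (5, -7), (1, 10), (-7, 6)]

Jarvis march: at each step, from the current hull vertex p, select the next vertex q as the point such that every other point lies strictly to the left of (or on) the directed line p → q. (Equivalently: for every other point r, the cross product (q − p) × (r − p) ≥ 0.)
Starting point (lowest x, tie lowest y): (-10, -10). Wrap until returning to start. Resulting hull: (-10, -10), (5, -7), (1, 10), (-7, 6).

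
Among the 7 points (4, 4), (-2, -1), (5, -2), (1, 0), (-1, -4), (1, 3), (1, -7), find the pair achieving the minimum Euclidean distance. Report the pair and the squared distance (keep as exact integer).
Pair = ((1, 0), (1, 3)); squared distance = 9

Compute all C(7, 2) = 21 pairwise squared distances (x_i − x_j)² + (y_i − y_j)². The minimum is 9, attained by the pair ((1, 0), (1, 3)).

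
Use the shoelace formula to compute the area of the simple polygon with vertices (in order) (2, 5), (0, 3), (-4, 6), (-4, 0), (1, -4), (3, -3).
Area = 44

Shoelace formula: Area = (1/2) |Σ_i (x_i · y_{i+1} − x_{i+1} · y_i)| (indices mod n). Compute each cross term:
  (2)(3) − (0)(5) = 6
  (0)(6) − (-4)(3) = 12
  (-4)(0) − (-4)(6) = 24
  (-4)(-4) − (1)(0) = 16
  (1)(-3) − (3)(-4) = 9
  (3)(5) − (2)(-3) = 21
Sum = 88, so (signed) Area = 88/2 = 44, |Area| = 44.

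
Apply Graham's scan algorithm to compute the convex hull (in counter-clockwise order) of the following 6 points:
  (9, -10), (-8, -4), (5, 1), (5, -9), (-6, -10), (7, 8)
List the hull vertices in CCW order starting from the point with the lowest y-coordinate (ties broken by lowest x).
Hull (CCW) = [(-6, -10), (9, -10), (7, 8), (-8, -4)]

Graham scan procedure:
  1. Find the pivot p₀ = point with lowest y (tie → lowest x): (-6, -10).
  2. Sort the remaining points by polar angle around p₀.
  3. Walk through sorted points, maintaining a stack; pop the top while the last three entries make a non-left turn (cross product ≤ 0).
  4. Final stack is the convex hull in CCW order: (-6, -10), (9, -10), (7, 8), (-8, -4).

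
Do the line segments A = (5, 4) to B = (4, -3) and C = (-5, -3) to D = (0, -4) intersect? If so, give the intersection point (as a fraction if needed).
No (intersection of containing lines falls outside at least one segment)

Parametrize and solve: t = 5/4, s = 7/4. At least one of these is outside [0, 1], so the segments do not intersect.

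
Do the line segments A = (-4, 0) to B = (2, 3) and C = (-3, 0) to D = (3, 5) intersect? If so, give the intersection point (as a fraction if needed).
Yes; intersection at (-3/2, 5/4) (t = 5/12 on AB, s = 1/4 on CD)

Parametrize AB as A + t(B − A) = (-4 + 6 t, 0 + 3 t) and CD as C + s(D − C) = (-3 + 6 s, 0 + 5 s). Solve the linear system for (t, s). Determinant = -12 ≠ 0, so a unique intersection of the containing lines exists. Solution: t = 5/12, s = 1/4 — both in [0, 1], so the segments cross. Intersection point: (-3/2, 5/4).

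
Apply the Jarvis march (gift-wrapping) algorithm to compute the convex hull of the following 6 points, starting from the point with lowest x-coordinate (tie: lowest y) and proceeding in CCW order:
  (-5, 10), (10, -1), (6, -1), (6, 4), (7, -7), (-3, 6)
Hull (CCW) = [(-5, 10), (-3, 6), (7, -7), (10, -1), (6, 4)]

Jarvis march: at each step, from the current hull vertex p, select the next vertex q as the point such that every other point lies strictly to the left of (or on) the directed line p → q. (Equivalently: for every other point r, the cross product (q − p) × (r − p) ≥ 0.)
Starting point (lowest x, tie lowest y): (-5, 10). Wrap until returning to start. Resulting hull: (-5, 10), (-3, 6), (7, -7), (10, -1), (6, 4).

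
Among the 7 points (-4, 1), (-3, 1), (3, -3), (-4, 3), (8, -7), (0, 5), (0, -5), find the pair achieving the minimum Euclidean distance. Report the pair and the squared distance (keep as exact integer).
Pair = ((-4, 1), (-3, 1)); squared distance = 1

Compute all C(7, 2) = 21 pairwise squared distances (x_i − x_j)² + (y_i − y_j)². The minimum is 1, attained by the pair ((-4, 1), (-3, 1)).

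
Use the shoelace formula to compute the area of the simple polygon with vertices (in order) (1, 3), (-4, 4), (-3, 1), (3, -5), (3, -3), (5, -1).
Area = 35

Shoelace formula: Area = (1/2) |Σ_i (x_i · y_{i+1} − x_{i+1} · y_i)| (indices mod n). Compute each cross term:
  (1)(4) − (-4)(3) = 16
  (-4)(1) − (-3)(4) = 8
  (-3)(-5) − (3)(1) = 12
  (3)(-3) − (3)(-5) = 6
  (3)(-1) − (5)(-3) = 12
  (5)(3) − (1)(-1) = 16
Sum = 70, so (signed) Area = 70/2 = 35, |Area| = 35.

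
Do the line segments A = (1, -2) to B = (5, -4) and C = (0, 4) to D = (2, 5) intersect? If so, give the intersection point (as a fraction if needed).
No (intersection of containing lines falls outside at least one segment)

Parametrize and solve: t = -13/8, s = -11/4. At least one of these is outside [0, 1], so the segments do not intersect.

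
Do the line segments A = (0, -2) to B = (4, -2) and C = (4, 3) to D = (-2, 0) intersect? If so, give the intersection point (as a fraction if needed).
No (intersection of containing lines falls outside at least one segment)

Parametrize and solve: t = -3/2, s = 5/3. At least one of these is outside [0, 1], so the segments do not intersect.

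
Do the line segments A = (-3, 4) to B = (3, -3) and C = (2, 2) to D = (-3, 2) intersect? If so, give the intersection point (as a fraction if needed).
Yes; intersection at (-9/7, 2) (t = 2/7 on AB, s = 23/35 on CD)

Parametrize AB as A + t(B − A) = (-3 + 6 t, 4 + -7 t) and CD as C + s(D − C) = (2 + -5 s, 2 + 0 s). Solve the linear system for (t, s). Determinant = 35 ≠ 0, so a unique intersection of the containing lines exists. Solution: t = 2/7, s = 23/35 — both in [0, 1], so the segments cross. Intersection point: (-9/7, 2).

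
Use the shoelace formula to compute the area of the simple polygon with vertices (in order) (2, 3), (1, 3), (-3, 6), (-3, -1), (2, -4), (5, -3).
Area = 44

Shoelace formula: Area = (1/2) |Σ_i (x_i · y_{i+1} − x_{i+1} · y_i)| (indices mod n). Compute each cross term:
  (2)(3) − (1)(3) = 3
  (1)(6) − (-3)(3) = 15
  (-3)(-1) − (-3)(6) = 21
  (-3)(-4) − (2)(-1) = 14
  (2)(-3) − (5)(-4) = 14
  (5)(3) − (2)(-3) = 21
Sum = 88, so (signed) Area = 88/2 = 44, |Area| = 44.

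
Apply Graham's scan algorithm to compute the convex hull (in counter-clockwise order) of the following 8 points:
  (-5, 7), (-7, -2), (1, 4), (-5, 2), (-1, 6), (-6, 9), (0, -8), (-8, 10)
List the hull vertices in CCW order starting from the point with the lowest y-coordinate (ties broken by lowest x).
Hull (CCW) = [(0, -8), (1, 4), (-1, 6), (-6, 9), (-8, 10), (-7, -2)]

Graham scan procedure:
  1. Find the pivot p₀ = point with lowest y (tie → lowest x): (0, -8).
  2. Sort the remaining points by polar angle around p₀.
  3. Walk through sorted points, maintaining a stack; pop the top while the last three entries make a non-left turn (cross product ≤ 0).
  4. Final stack is the convex hull in CCW order: (0, -8), (1, 4), (-1, 6), (-6, 9), (-8, 10), (-7, -2).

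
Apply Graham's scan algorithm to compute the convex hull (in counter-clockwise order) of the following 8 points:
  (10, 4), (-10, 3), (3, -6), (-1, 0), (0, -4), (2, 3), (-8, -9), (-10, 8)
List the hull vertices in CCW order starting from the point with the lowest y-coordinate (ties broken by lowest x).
Hull (CCW) = [(-8, -9), (3, -6), (10, 4), (-10, 8), (-10, 3)]

Graham scan procedure:
  1. Find the pivot p₀ = point with lowest y (tie → lowest x): (-8, -9).
  2. Sort the remaining points by polar angle around p₀.
  3. Walk through sorted points, maintaining a stack; pop the top while the last three entries make a non-left turn (cross product ≤ 0).
  4. Final stack is the convex hull in CCW order: (-8, -9), (3, -6), (10, 4), (-10, 8), (-10, 3).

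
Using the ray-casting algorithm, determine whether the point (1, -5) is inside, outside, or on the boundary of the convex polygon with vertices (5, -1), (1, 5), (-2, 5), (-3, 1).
The point (1, -5) lies strictly outside the polygon

Cast a horizontal ray to the right from the query point and count how many polygon edges it crosses (each edge strictly once or zero times, handled with the usual half-open convention). 
Parity of crossings → even ⇒ outside.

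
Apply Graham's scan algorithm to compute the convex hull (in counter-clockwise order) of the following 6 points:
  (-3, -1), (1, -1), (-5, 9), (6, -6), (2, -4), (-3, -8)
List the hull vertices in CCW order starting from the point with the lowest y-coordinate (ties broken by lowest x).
Hull (CCW) = [(-3, -8), (6, -6), (-5, 9)]

Graham scan procedure:
  1. Find the pivot p₀ = point with lowest y (tie → lowest x): (-3, -8).
  2. Sort the remaining points by polar angle around p₀.
  3. Walk through sorted points, maintaining a stack; pop the top while the last three entries make a non-left turn (cross product ≤ 0).
  4. Final stack is the convex hull in CCW order: (-3, -8), (6, -6), (-5, 9).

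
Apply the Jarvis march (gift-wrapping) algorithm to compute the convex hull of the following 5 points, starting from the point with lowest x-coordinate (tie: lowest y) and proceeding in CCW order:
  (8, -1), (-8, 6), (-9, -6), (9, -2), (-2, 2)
Hull (CCW) = [(-9, -6), (9, -2), (8, -1), (-8, 6)]

Jarvis march: at each step, from the current hull vertex p, select the next vertex q as the point such that every other point lies strictly to the left of (or on) the directed line p → q. (Equivalently: for every other point r, the cross product (q − p) × (r − p) ≥ 0.)
Starting point (lowest x, tie lowest y): (-9, -6). Wrap until returning to start. Resulting hull: (-9, -6), (9, -2), (8, -1), (-8, 6).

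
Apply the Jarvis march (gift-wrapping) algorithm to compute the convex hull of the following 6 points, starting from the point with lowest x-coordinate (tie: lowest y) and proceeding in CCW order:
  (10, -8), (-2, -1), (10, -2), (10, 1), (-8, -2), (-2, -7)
Hull (CCW) = [(-8, -2), (-2, -7), (10, -8), (10, 1)]

Jarvis march: at each step, from the current hull vertex p, select the next vertex q as the point such that every other point lies strictly to the left of (or on) the directed line p → q. (Equivalently: for every other point r, the cross product (q − p) × (r − p) ≥ 0.)
Starting point (lowest x, tie lowest y): (-8, -2). Wrap until returning to start. Resulting hull: (-8, -2), (-2, -7), (10, -8), (10, 1).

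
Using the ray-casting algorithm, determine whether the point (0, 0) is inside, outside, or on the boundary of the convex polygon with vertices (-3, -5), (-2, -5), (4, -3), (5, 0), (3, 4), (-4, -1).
The point (0, 0) lies strictly inside the polygon

Cast a horizontal ray to the right from the query point and count how many polygon edges it crosses (each edge strictly once or zero times, handled with the usual half-open convention). 
Parity of crossings → odd ⇒ inside.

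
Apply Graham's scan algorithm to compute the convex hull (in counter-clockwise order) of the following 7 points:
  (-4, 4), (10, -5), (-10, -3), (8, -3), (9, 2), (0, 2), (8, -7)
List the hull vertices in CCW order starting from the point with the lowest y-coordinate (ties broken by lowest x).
Hull (CCW) = [(8, -7), (10, -5), (9, 2), (-4, 4), (-10, -3)]

Graham scan procedure:
  1. Find the pivot p₀ = point with lowest y (tie → lowest x): (8, -7).
  2. Sort the remaining points by polar angle around p₀.
  3. Walk through sorted points, maintaining a stack; pop the top while the last three entries make a non-left turn (cross product ≤ 0).
  4. Final stack is the convex hull in CCW order: (8, -7), (10, -5), (9, 2), (-4, 4), (-10, -3).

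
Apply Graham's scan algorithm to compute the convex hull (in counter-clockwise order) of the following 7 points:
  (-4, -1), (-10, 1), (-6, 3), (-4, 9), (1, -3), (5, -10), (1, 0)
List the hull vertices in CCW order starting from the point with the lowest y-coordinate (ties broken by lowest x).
Hull (CCW) = [(5, -10), (1, 0), (-4, 9), (-10, 1)]

Graham scan procedure:
  1. Find the pivot p₀ = point with lowest y (tie → lowest x): (5, -10).
  2. Sort the remaining points by polar angle around p₀.
  3. Walk through sorted points, maintaining a stack; pop the top while the last three entries make a non-left turn (cross product ≤ 0).
  4. Final stack is the convex hull in CCW order: (5, -10), (1, 0), (-4, 9), (-10, 1).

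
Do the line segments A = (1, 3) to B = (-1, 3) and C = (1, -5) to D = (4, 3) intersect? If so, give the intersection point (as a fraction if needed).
No (intersection of containing lines falls outside at least one segment)

Parametrize and solve: t = -3/2, s = 1. At least one of these is outside [0, 1], so the segments do not intersect.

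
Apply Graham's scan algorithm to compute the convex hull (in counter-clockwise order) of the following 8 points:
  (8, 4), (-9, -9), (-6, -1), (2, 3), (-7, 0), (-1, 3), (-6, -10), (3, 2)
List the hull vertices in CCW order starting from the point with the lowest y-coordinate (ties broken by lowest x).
Hull (CCW) = [(-6, -10), (8, 4), (-1, 3), (-7, 0), (-9, -9)]

Graham scan procedure:
  1. Find the pivot p₀ = point with lowest y (tie → lowest x): (-6, -10).
  2. Sort the remaining points by polar angle around p₀.
  3. Walk through sorted points, maintaining a stack; pop the top while the last three entries make a non-left turn (cross product ≤ 0).
  4. Final stack is the convex hull in CCW order: (-6, -10), (8, 4), (-1, 3), (-7, 0), (-9, -9).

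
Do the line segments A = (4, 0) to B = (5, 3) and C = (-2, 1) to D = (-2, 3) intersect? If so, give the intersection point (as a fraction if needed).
No (intersection of containing lines falls outside at least one segment)

Parametrize and solve: t = -6, s = -19/2. At least one of these is outside [0, 1], so the segments do not intersect.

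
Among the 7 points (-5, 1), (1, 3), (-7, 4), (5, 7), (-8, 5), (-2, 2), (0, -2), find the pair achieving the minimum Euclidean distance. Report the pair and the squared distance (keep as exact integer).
Pair = ((-7, 4), (-8, 5)); squared distance = 2

Compute all C(7, 2) = 21 pairwise squared distances (x_i − x_j)² + (y_i − y_j)². The minimum is 2, attained by the pair ((-7, 4), (-8, 5)).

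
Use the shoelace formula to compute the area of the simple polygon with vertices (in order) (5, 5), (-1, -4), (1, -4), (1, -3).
Area = 7

Shoelace formula: Area = (1/2) |Σ_i (x_i · y_{i+1} − x_{i+1} · y_i)| (indices mod n). Compute each cross term:
  (5)(-4) − (-1)(5) = -15
  (-1)(-4) − (1)(-4) = 8
  (1)(-3) − (1)(-4) = 1
  (1)(5) − (5)(-3) = 20
Sum = 14, so (signed) Area = 14/2 = 7, |Area| = 7.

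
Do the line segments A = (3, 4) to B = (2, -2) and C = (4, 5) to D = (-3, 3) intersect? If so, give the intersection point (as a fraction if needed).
No (intersection of containing lines falls outside at least one segment)

Parametrize and solve: t = -1/8, s = 1/8. At least one of these is outside [0, 1], so the segments do not intersect.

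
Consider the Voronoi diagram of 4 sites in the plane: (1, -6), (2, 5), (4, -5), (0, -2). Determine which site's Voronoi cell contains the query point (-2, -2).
Nearest site = (0, -2)

The Voronoi cell of site s contains exactly those query points closer to s than to any other site. Compute squared distances from q = (-2, -2) to each site:
  (0 − -2)² + (-2 − -2)² = 4
  (1 − -2)² + (-6 − -2)² = 25
  (4 − -2)² + (-5 − -2)² = 45
  (2 − -2)² + (5 − -2)² = 65
Minimum is attained by (0, -2), so q lies in its Voronoi cell.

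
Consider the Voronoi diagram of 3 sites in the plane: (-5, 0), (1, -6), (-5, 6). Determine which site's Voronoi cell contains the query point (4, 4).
Nearest site = (-5, 6)

The Voronoi cell of site s contains exactly those query points closer to s than to any other site. Compute squared distances from q = (4, 4) to each site:
  (-5 − 4)² + (6 − 4)² = 85
  (-5 − 4)² + (0 − 4)² = 97
  (1 − 4)² + (-6 − 4)² = 109
Minimum is attained by (-5, 6), so q lies in its Voronoi cell.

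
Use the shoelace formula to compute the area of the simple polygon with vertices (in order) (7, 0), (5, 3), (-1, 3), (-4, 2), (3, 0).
Area = 43/2

Shoelace formula: Area = (1/2) |Σ_i (x_i · y_{i+1} − x_{i+1} · y_i)| (indices mod n). Compute each cross term:
  (7)(3) − (5)(0) = 21
  (5)(3) − (-1)(3) = 18
  (-1)(2) − (-4)(3) = 10
  (-4)(0) − (3)(2) = -6
  (3)(0) − (7)(0) = 0
Sum = 43, so (signed) Area = 43/2 = 43/2, |Area| = 43/2.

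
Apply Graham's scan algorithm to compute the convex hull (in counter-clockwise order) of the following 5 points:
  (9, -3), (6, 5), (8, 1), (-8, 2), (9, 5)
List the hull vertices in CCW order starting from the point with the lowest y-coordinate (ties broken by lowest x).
Hull (CCW) = [(9, -3), (9, 5), (6, 5), (-8, 2)]

Graham scan procedure:
  1. Find the pivot p₀ = point with lowest y (tie → lowest x): (9, -3).
  2. Sort the remaining points by polar angle around p₀.
  3. Walk through sorted points, maintaining a stack; pop the top while the last three entries make a non-left turn (cross product ≤ 0).
  4. Final stack is the convex hull in CCW order: (9, -3), (9, 5), (6, 5), (-8, 2).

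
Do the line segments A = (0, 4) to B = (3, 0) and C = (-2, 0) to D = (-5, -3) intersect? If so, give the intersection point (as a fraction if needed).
No (intersection of containing lines falls outside at least one segment)

Parametrize and solve: t = 2/7, s = -20/21. At least one of these is outside [0, 1], so the segments do not intersect.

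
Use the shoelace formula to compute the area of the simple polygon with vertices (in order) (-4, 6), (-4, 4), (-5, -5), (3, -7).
Area = 44

Shoelace formula: Area = (1/2) |Σ_i (x_i · y_{i+1} − x_{i+1} · y_i)| (indices mod n). Compute each cross term:
  (-4)(4) − (-4)(6) = 8
  (-4)(-5) − (-5)(4) = 40
  (-5)(-7) − (3)(-5) = 50
  (3)(6) − (-4)(-7) = -10
Sum = 88, so (signed) Area = 88/2 = 44, |Area| = 44.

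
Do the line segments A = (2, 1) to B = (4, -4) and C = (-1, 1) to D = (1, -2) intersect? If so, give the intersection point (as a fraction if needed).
No (intersection of containing lines falls outside at least one segment)

Parametrize and solve: t = 9/4, s = 15/4. At least one of these is outside [0, 1], so the segments do not intersect.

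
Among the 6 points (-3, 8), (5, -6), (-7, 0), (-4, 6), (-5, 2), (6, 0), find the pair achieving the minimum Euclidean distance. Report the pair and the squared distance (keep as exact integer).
Pair = ((-3, 8), (-4, 6)); squared distance = 5

Compute all C(6, 2) = 15 pairwise squared distances (x_i − x_j)² + (y_i − y_j)². The minimum is 5, attained by the pair ((-3, 8), (-4, 6)).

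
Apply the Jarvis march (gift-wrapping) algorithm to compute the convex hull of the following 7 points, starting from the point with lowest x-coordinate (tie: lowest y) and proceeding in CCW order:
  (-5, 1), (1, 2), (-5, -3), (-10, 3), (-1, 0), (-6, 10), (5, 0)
Hull (CCW) = [(-10, 3), (-5, -3), (5, 0), (-6, 10)]

Jarvis march: at each step, from the current hull vertex p, select the next vertex q as the point such that every other point lies strictly to the left of (or on) the directed line p → q. (Equivalently: for every other point r, the cross product (q − p) × (r − p) ≥ 0.)
Starting point (lowest x, tie lowest y): (-10, 3). Wrap until returning to start. Resulting hull: (-10, 3), (-5, -3), (5, 0), (-6, 10).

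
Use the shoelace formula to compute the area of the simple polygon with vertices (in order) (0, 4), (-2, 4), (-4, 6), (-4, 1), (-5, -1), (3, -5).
Area = 81/2

Shoelace formula: Area = (1/2) |Σ_i (x_i · y_{i+1} − x_{i+1} · y_i)| (indices mod n). Compute each cross term:
  (0)(4) − (-2)(4) = 8
  (-2)(6) − (-4)(4) = 4
  (-4)(1) − (-4)(6) = 20
  (-4)(-1) − (-5)(1) = 9
  (-5)(-5) − (3)(-1) = 28
  (3)(4) − (0)(-5) = 12
Sum = 81, so (signed) Area = 81/2 = 81/2, |Area| = 81/2.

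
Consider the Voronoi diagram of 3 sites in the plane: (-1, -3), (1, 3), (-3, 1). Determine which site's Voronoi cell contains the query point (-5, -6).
Nearest site = (-1, -3)

The Voronoi cell of site s contains exactly those query points closer to s than to any other site. Compute squared distances from q = (-5, -6) to each site:
  (-1 − -5)² + (-3 − -6)² = 25
  (-3 − -5)² + (1 − -6)² = 53
  (1 − -5)² + (3 − -6)² = 117
Minimum is attained by (-1, -3), so q lies in its Voronoi cell.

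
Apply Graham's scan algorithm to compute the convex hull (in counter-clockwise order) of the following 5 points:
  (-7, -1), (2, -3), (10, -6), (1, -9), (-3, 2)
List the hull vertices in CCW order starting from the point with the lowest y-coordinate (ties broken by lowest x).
Hull (CCW) = [(1, -9), (10, -6), (-3, 2), (-7, -1)]

Graham scan procedure:
  1. Find the pivot p₀ = point with lowest y (tie → lowest x): (1, -9).
  2. Sort the remaining points by polar angle around p₀.
  3. Walk through sorted points, maintaining a stack; pop the top while the last three entries make a non-left turn (cross product ≤ 0).
  4. Final stack is the convex hull in CCW order: (1, -9), (10, -6), (-3, 2), (-7, -1).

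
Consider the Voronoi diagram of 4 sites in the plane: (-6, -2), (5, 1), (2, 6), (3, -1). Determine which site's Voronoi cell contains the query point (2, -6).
Nearest site = (3, -1)

The Voronoi cell of site s contains exactly those query points closer to s than to any other site. Compute squared distances from q = (2, -6) to each site:
  (3 − 2)² + (-1 − -6)² = 26
  (5 − 2)² + (1 − -6)² = 58
  (-6 − 2)² + (-2 − -6)² = 80
  (2 − 2)² + (6 − -6)² = 144
Minimum is attained by (3, -1), so q lies in its Voronoi cell.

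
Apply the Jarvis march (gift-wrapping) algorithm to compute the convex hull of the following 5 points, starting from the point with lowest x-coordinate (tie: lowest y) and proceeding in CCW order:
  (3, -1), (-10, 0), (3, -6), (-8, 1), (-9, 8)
Hull (CCW) = [(-10, 0), (3, -6), (3, -1), (-9, 8)]

Jarvis march: at each step, from the current hull vertex p, select the next vertex q as the point such that every other point lies strictly to the left of (or on) the directed line p → q. (Equivalently: for every other point r, the cross product (q − p) × (r − p) ≥ 0.)
Starting point (lowest x, tie lowest y): (-10, 0). Wrap until returning to start. Resulting hull: (-10, 0), (3, -6), (3, -1), (-9, 8).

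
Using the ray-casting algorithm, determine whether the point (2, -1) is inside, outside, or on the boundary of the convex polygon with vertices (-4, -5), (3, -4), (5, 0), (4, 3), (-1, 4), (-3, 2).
The point (2, -1) lies strictly inside the polygon

Cast a horizontal ray to the right from the query point and count how many polygon edges it crosses (each edge strictly once or zero times, handled with the usual half-open convention). 
Parity of crossings → odd ⇒ inside.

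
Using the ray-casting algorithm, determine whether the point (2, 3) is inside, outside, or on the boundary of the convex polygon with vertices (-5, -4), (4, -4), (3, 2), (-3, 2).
The point (2, 3) lies strictly outside the polygon

Cast a horizontal ray to the right from the query point and count how many polygon edges it crosses (each edge strictly once or zero times, handled with the usual half-open convention). 
Parity of crossings → even ⇒ outside.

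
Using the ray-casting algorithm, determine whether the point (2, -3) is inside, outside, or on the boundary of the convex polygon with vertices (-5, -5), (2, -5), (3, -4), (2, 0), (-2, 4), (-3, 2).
The point (2, -3) lies strictly inside the polygon

Cast a horizontal ray to the right from the query point and count how many polygon edges it crosses (each edge strictly once or zero times, handled with the usual half-open convention). 
Parity of crossings → odd ⇒ inside.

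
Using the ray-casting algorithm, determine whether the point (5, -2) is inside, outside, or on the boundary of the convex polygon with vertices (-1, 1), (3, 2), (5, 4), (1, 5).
The point (5, -2) lies strictly outside the polygon

Cast a horizontal ray to the right from the query point and count how many polygon edges it crosses (each edge strictly once or zero times, handled with the usual half-open convention). 
Parity of crossings → even ⇒ outside.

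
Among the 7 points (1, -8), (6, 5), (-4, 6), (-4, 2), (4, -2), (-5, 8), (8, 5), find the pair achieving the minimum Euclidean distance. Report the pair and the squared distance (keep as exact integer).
Pair = ((6, 5), (8, 5)); squared distance = 4

Compute all C(7, 2) = 21 pairwise squared distances (x_i − x_j)² + (y_i − y_j)². The minimum is 4, attained by the pair ((6, 5), (8, 5)).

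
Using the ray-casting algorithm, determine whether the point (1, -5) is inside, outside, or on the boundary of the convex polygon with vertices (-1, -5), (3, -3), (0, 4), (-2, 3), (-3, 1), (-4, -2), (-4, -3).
The point (1, -5) lies strictly outside the polygon

Cast a horizontal ray to the right from the query point and count how many polygon edges it crosses (each edge strictly once or zero times, handled with the usual half-open convention). 
Parity of crossings → even ⇒ outside.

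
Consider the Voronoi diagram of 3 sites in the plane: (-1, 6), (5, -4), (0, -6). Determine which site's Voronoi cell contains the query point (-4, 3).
Nearest site = (-1, 6)

The Voronoi cell of site s contains exactly those query points closer to s than to any other site. Compute squared distances from q = (-4, 3) to each site:
  (-1 − -4)² + (6 − 3)² = 18
  (0 − -4)² + (-6 − 3)² = 97
  (5 − -4)² + (-4 − 3)² = 130
Minimum is attained by (-1, 6), so q lies in its Voronoi cell.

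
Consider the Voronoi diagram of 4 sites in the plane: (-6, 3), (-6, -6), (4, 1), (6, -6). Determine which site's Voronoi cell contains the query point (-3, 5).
Nearest site = (-6, 3)

The Voronoi cell of site s contains exactly those query points closer to s than to any other site. Compute squared distances from q = (-3, 5) to each site:
  (-6 − -3)² + (3 − 5)² = 13
  (4 − -3)² + (1 − 5)² = 65
  (-6 − -3)² + (-6 − 5)² = 130
  (6 − -3)² + (-6 − 5)² = 202
Minimum is attained by (-6, 3), so q lies in its Voronoi cell.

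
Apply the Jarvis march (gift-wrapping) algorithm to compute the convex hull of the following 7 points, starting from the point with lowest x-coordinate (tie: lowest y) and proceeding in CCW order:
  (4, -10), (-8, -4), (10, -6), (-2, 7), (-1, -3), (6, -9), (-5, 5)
Hull (CCW) = [(-8, -4), (4, -10), (6, -9), (10, -6), (-2, 7), (-5, 5)]

Jarvis march: at each step, from the current hull vertex p, select the next vertex q as the point such that every other point lies strictly to the left of (or on) the directed line p → q. (Equivalently: for every other point r, the cross product (q − p) × (r − p) ≥ 0.)
Starting point (lowest x, tie lowest y): (-8, -4). Wrap until returning to start. Resulting hull: (-8, -4), (4, -10), (6, -9), (10, -6), (-2, 7), (-5, 5).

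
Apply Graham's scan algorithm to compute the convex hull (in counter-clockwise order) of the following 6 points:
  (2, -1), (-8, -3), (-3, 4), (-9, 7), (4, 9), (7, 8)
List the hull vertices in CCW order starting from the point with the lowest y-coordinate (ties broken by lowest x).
Hull (CCW) = [(-8, -3), (2, -1), (7, 8), (4, 9), (-9, 7)]

Graham scan procedure:
  1. Find the pivot p₀ = point with lowest y (tie → lowest x): (-8, -3).
  2. Sort the remaining points by polar angle around p₀.
  3. Walk through sorted points, maintaining a stack; pop the top while the last three entries make a non-left turn (cross product ≤ 0).
  4. Final stack is the convex hull in CCW order: (-8, -3), (2, -1), (7, 8), (4, 9), (-9, 7).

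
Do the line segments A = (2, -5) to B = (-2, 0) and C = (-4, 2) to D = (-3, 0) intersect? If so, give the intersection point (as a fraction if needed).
No (intersection of containing lines falls outside at least one segment)

Parametrize and solve: t = 5/3, s = -2/3. At least one of these is outside [0, 1], so the segments do not intersect.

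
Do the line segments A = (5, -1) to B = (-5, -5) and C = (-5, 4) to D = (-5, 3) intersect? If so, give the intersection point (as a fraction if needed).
No (intersection of containing lines falls outside at least one segment)

Parametrize and solve: t = 1, s = 9. At least one of these is outside [0, 1], so the segments do not intersect.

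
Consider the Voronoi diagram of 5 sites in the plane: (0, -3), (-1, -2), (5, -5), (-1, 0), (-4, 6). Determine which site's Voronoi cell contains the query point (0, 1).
Nearest site = (-1, 0)

The Voronoi cell of site s contains exactly those query points closer to s than to any other site. Compute squared distances from q = (0, 1) to each site:
  (-1 − 0)² + (0 − 1)² = 2
  (-1 − 0)² + (-2 − 1)² = 10
  (0 − 0)² + (-3 − 1)² = 16
  (-4 − 0)² + (6 − 1)² = 41
  (5 − 0)² + (-5 − 1)² = 61
Minimum is attained by (-1, 0), so q lies in its Voronoi cell.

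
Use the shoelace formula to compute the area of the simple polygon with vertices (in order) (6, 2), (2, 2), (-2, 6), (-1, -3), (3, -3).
Area = 36

Shoelace formula: Area = (1/2) |Σ_i (x_i · y_{i+1} − x_{i+1} · y_i)| (indices mod n). Compute each cross term:
  (6)(2) − (2)(2) = 8
  (2)(6) − (-2)(2) = 16
  (-2)(-3) − (-1)(6) = 12
  (-1)(-3) − (3)(-3) = 12
  (3)(2) − (6)(-3) = 24
Sum = 72, so (signed) Area = 72/2 = 36, |Area| = 36.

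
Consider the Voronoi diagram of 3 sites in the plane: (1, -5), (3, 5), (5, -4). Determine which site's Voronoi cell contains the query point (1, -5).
Nearest site = (1, -5)

The Voronoi cell of site s contains exactly those query points closer to s than to any other site. Compute squared distances from q = (1, -5) to each site:
  (1 − 1)² + (-5 − -5)² = 0
  (5 − 1)² + (-4 − -5)² = 17
  (3 − 1)² + (5 − -5)² = 104
Minimum is attained by (1, -5), so q lies in its Voronoi cell.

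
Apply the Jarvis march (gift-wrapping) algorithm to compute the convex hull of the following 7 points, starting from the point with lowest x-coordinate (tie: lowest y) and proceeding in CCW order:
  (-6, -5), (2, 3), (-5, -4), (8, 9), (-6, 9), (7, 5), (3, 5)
Hull (CCW) = [(-6, -5), (7, 5), (8, 9), (-6, 9)]

Jarvis march: at each step, from the current hull vertex p, select the next vertex q as the point such that every other point lies strictly to the left of (or on) the directed line p → q. (Equivalently: for every other point r, the cross product (q − p) × (r − p) ≥ 0.)
Starting point (lowest x, tie lowest y): (-6, -5). Wrap until returning to start. Resulting hull: (-6, -5), (7, 5), (8, 9), (-6, 9).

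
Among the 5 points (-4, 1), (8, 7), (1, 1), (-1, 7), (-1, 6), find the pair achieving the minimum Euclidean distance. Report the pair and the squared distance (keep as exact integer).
Pair = ((-1, 7), (-1, 6)); squared distance = 1

Compute all C(5, 2) = 10 pairwise squared distances (x_i − x_j)² + (y_i − y_j)². The minimum is 1, attained by the pair ((-1, 7), (-1, 6)).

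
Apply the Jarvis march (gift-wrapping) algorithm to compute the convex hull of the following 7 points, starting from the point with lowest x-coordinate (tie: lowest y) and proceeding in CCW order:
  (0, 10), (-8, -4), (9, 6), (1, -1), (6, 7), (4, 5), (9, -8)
Hull (CCW) = [(-8, -4), (9, -8), (9, 6), (0, 10)]

Jarvis march: at each step, from the current hull vertex p, select the next vertex q as the point such that every other point lies strictly to the left of (or on) the directed line p → q. (Equivalently: for every other point r, the cross product (q − p) × (r − p) ≥ 0.)
Starting point (lowest x, tie lowest y): (-8, -4). Wrap until returning to start. Resulting hull: (-8, -4), (9, -8), (9, 6), (0, 10).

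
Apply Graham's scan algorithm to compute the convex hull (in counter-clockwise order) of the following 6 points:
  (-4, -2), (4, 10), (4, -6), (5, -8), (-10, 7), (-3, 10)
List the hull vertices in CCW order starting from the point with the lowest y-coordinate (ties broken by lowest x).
Hull (CCW) = [(5, -8), (4, 10), (-3, 10), (-10, 7), (-4, -2)]

Graham scan procedure:
  1. Find the pivot p₀ = point with lowest y (tie → lowest x): (5, -8).
  2. Sort the remaining points by polar angle around p₀.
  3. Walk through sorted points, maintaining a stack; pop the top while the last three entries make a non-left turn (cross product ≤ 0).
  4. Final stack is the convex hull in CCW order: (5, -8), (4, 10), (-3, 10), (-10, 7), (-4, -2).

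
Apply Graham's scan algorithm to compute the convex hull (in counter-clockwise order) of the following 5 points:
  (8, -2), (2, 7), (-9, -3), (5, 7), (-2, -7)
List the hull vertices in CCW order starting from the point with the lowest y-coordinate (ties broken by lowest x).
Hull (CCW) = [(-2, -7), (8, -2), (5, 7), (2, 7), (-9, -3)]

Graham scan procedure:
  1. Find the pivot p₀ = point with lowest y (tie → lowest x): (-2, -7).
  2. Sort the remaining points by polar angle around p₀.
  3. Walk through sorted points, maintaining a stack; pop the top while the last three entries make a non-left turn (cross product ≤ 0).
  4. Final stack is the convex hull in CCW order: (-2, -7), (8, -2), (5, 7), (2, 7), (-9, -3).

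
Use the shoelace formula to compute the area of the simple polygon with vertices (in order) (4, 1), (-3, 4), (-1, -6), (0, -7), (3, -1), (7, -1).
Area = 42

Shoelace formula: Area = (1/2) |Σ_i (x_i · y_{i+1} − x_{i+1} · y_i)| (indices mod n). Compute each cross term:
  (4)(4) − (-3)(1) = 19
  (-3)(-6) − (-1)(4) = 22
  (-1)(-7) − (0)(-6) = 7
  (0)(-1) − (3)(-7) = 21
  (3)(-1) − (7)(-1) = 4
  (7)(1) − (4)(-1) = 11
Sum = 84, so (signed) Area = 84/2 = 42, |Area| = 42.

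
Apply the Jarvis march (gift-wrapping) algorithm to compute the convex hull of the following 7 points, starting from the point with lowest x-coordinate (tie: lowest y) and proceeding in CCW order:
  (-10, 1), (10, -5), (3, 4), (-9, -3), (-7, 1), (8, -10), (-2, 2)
Hull (CCW) = [(-10, 1), (-9, -3), (8, -10), (10, -5), (3, 4)]

Jarvis march: at each step, from the current hull vertex p, select the next vertex q as the point such that every other point lies strictly to the left of (or on) the directed line p → q. (Equivalently: for every other point r, the cross product (q − p) × (r − p) ≥ 0.)
Starting point (lowest x, tie lowest y): (-10, 1). Wrap until returning to start. Resulting hull: (-10, 1), (-9, -3), (8, -10), (10, -5), (3, 4).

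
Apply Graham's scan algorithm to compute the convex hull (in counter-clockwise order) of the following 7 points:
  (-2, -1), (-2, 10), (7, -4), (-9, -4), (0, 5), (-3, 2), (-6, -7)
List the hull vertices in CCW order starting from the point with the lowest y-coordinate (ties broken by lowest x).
Hull (CCW) = [(-6, -7), (7, -4), (-2, 10), (-9, -4)]

Graham scan procedure:
  1. Find the pivot p₀ = point with lowest y (tie → lowest x): (-6, -7).
  2. Sort the remaining points by polar angle around p₀.
  3. Walk through sorted points, maintaining a stack; pop the top while the last three entries make a non-left turn (cross product ≤ 0).
  4. Final stack is the convex hull in CCW order: (-6, -7), (7, -4), (-2, 10), (-9, -4).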